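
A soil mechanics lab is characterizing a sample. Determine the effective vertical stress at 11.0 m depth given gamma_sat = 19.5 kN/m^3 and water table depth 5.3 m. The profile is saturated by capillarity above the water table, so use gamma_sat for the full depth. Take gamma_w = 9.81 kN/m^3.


Result: 158.58 kPa

Derivation:
Total stress = gamma_sat * depth
sigma = 19.5 * 11.0 = 214.5 kPa
Pore water pressure u = gamma_w * (depth - d_wt)
u = 9.81 * (11.0 - 5.3) = 55.917 kPa
Effective stress = sigma - u
sigma' = 214.5 - 55.917 = 158.58 kPa


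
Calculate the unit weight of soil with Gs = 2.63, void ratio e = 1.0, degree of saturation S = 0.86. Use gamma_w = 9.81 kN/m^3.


Using gamma = gamma_w * (Gs + S*e) / (1 + e)
Numerator: Gs + S*e = 2.63 + 0.86*1.0 = 3.49
Denominator: 1 + e = 1 + 1.0 = 2.0
gamma = 9.81 * 3.49 / 2.0
gamma = 17.118 kN/m^3


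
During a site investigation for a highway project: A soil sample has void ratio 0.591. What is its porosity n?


Using the relation n = e / (1 + e)
n = 0.591 / (1 + 0.591)
n = 0.591 / 1.591
n = 0.3715


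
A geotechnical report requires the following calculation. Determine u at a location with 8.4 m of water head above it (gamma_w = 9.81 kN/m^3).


Using u = gamma_w * h_w
u = 9.81 * 8.4
u = 82.4 kPa


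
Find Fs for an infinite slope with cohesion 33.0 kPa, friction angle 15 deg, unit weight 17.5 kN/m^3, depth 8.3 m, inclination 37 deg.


Using Fs = c / (gamma*H*sin(beta)*cos(beta)) + tan(phi)/tan(beta)
Cohesion contribution = 33.0 / (17.5*8.3*sin(37)*cos(37))
Cohesion contribution = 0.472701
Friction contribution = tan(15)/tan(37) = 0.355581
Fs = 0.472701 + 0.355581
Fs = 0.828


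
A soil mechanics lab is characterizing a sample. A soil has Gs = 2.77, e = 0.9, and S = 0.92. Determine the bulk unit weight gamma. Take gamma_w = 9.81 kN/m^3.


Result: 18.577 kN/m^3

Derivation:
Using gamma = gamma_w * (Gs + S*e) / (1 + e)
Numerator: Gs + S*e = 2.77 + 0.92*0.9 = 3.598
Denominator: 1 + e = 1 + 0.9 = 1.9
gamma = 9.81 * 3.598 / 1.9
gamma = 18.577 kN/m^3


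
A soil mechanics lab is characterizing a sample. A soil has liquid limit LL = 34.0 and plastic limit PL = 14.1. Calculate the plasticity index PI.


Result: 19.9

Derivation:
Using PI = LL - PL
PI = 34.0 - 14.1
PI = 19.9


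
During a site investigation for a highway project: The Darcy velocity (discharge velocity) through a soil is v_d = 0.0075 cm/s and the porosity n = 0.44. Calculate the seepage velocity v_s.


Result: 0.01705 cm/s

Derivation:
Using v_s = v_d / n
v_s = 0.0075 / 0.44
v_s = 0.01705 cm/s


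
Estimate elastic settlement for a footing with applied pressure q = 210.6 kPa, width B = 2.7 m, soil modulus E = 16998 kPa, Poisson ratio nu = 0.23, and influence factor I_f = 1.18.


Result: 37.385 mm

Derivation:
Using Se = q * B * (1 - nu^2) * I_f / E
1 - nu^2 = 1 - 0.23^2 = 0.9471
Se = 210.6 * 2.7 * 0.9471 * 1.18 / 16998
Se = 0.037385 m
Convert to mm: Se = 0.037385 * 1000 = 37.385 mm


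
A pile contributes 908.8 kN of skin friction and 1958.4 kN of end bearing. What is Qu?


Using Qu = Qf + Qb
Qu = 908.8 + 1958.4
Qu = 2867.2 kN


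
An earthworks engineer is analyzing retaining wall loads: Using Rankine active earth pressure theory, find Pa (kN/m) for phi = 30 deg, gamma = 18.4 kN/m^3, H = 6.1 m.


Compute active earth pressure coefficient:
Ka = tan^2(45 - phi/2) = tan^2(30.0) = 0.333333
Compute active force:
Pa = 0.5 * Ka * gamma * H^2
Pa = 0.5 * 0.333333 * 18.4 * 6.1^2
Pa = 114.11 kN/m


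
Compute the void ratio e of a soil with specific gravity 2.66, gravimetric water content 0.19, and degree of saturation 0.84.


Result: 0.6017

Derivation:
Using the relation e = Gs * w / S
e = 2.66 * 0.19 / 0.84
e = 0.6017


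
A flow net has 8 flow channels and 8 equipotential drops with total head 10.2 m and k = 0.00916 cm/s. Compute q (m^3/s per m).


Convert k to m/s for unit consistency with H:
k = 0.00916 cm/s = 0.00916 / 100 m/s = 9.16e-05 m/s
Using q = k * H * Nf / Nd
Nf / Nd = 8 / 8 = 1.0
q = 9.16e-05 * 10.2 * 1.0
q = 0.0009343 m^3/s per m


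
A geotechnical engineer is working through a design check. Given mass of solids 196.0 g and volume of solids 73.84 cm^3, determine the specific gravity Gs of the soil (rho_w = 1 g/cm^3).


Using Gs = m_s / (V_s * rho_w)
Since rho_w = 1 g/cm^3:
Gs = 196.0 / 73.84
Gs = 2.654


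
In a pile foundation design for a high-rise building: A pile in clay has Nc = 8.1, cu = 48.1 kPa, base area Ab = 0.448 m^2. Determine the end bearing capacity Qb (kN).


Using Qb = Nc * cu * Ab
Qb = 8.1 * 48.1 * 0.448
Qb = 174.55 kN


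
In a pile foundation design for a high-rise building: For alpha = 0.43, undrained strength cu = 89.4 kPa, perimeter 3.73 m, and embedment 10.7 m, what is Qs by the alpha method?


Result: 1534.26 kN

Derivation:
Using Qs = alpha * cu * perimeter * L
Qs = 0.43 * 89.4 * 3.73 * 10.7
Qs = 1534.26 kN


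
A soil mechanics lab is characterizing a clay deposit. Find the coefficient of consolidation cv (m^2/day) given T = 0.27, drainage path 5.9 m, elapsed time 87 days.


Result: 0.10803 m^2/day

Derivation:
Using cv = T * H_dr^2 / t
H_dr^2 = 5.9^2 = 34.81
cv = 0.27 * 34.81 / 87
cv = 0.10803 m^2/day


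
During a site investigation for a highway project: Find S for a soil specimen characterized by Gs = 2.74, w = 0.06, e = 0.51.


Using S = Gs * w / e
S = 2.74 * 0.06 / 0.51
S = 0.3224


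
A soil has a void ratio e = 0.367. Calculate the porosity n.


Result: 0.2685

Derivation:
Using the relation n = e / (1 + e)
n = 0.367 / (1 + 0.367)
n = 0.367 / 1.367
n = 0.2685


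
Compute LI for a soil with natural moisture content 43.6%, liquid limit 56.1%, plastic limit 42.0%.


Result: 0.113

Derivation:
First compute the plasticity index:
PI = LL - PL = 56.1 - 42.0 = 14.1
Then compute the liquidity index:
LI = (w - PL) / PI
LI = (43.6 - 42.0) / 14.1
LI = 0.113


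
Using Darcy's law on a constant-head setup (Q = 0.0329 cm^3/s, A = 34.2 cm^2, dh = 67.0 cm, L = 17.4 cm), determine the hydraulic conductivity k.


Compute hydraulic gradient:
i = dh / L = 67.0 / 17.4 = 3.85057
Then apply Darcy's law:
k = Q / (A * i)
k = 0.0329 / (34.2 * 3.85057)
k = 0.0329 / 131.69
k = 0.00025 cm/s


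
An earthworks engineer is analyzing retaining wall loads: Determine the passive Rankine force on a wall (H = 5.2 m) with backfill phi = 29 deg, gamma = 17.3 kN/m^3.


Compute passive earth pressure coefficient:
Kp = tan^2(45 + phi/2) = tan^2(59.5) = 2.88206
Compute passive force:
Pp = 0.5 * Kp * gamma * H^2
Pp = 0.5 * 2.88206 * 17.3 * 5.2^2
Pp = 674.1 kN/m


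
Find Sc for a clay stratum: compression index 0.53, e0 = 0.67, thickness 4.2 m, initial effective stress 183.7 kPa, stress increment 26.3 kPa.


Using Sc = Cc * H / (1 + e0) * log10((sigma0 + delta_sigma) / sigma0)
Stress ratio = (183.7 + 26.3) / 183.7 = 1.14317
log10(1.14317) = 0.0581101
Cc * H / (1 + e0) = 0.53 * 4.2 / (1 + 0.67) = 1.33293
Sc = 1.33293 * 0.0581101
Sc = 0.0775 m


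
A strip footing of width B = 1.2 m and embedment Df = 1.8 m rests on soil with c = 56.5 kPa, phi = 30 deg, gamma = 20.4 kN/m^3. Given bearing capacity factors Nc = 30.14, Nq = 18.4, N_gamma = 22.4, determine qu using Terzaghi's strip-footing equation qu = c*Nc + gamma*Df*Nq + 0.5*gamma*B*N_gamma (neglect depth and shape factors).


Compute qu = c*Nc + gamma*Df*Nq + 0.5*gamma*B*N_gamma
Term 1: 56.5 * 30.14 = 1702.91
Term 2: 20.4 * 1.8 * 18.4 = 675.648
Term 3: 0.5 * 20.4 * 1.2 * 22.4 = 274.176
qu = 1702.91 + 675.648 + 274.176
qu = 2652.73 kPa


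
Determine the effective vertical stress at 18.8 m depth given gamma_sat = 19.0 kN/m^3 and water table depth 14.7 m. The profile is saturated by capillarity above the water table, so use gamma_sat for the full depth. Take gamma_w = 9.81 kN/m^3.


Total stress = gamma_sat * depth
sigma = 19.0 * 18.8 = 357.2 kPa
Pore water pressure u = gamma_w * (depth - d_wt)
u = 9.81 * (18.8 - 14.7) = 40.221 kPa
Effective stress = sigma - u
sigma' = 357.2 - 40.221 = 316.98 kPa


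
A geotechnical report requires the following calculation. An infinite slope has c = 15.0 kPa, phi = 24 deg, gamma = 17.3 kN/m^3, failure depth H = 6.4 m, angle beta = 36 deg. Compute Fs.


Result: 0.898

Derivation:
Using Fs = c / (gamma*H*sin(beta)*cos(beta)) + tan(phi)/tan(beta)
Cohesion contribution = 15.0 / (17.3*6.4*sin(36)*cos(36))
Cohesion contribution = 0.284898
Friction contribution = tan(24)/tan(36) = 0.612805
Fs = 0.284898 + 0.612805
Fs = 0.898


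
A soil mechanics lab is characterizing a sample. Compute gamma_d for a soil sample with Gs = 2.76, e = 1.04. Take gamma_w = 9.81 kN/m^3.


Result: 13.272 kN/m^3

Derivation:
Using gamma_d = Gs * gamma_w / (1 + e)
gamma_d = 2.76 * 9.81 / (1 + 1.04)
gamma_d = 2.76 * 9.81 / 2.04
gamma_d = 13.272 kN/m^3


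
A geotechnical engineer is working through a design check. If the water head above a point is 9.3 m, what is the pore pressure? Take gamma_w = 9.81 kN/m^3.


Using u = gamma_w * h_w
u = 9.81 * 9.3
u = 91.23 kPa


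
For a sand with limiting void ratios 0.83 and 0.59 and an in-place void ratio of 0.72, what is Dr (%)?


Result: 45.83 %

Derivation:
Using Dr = (e_max - e) / (e_max - e_min) * 100
e_max - e = 0.83 - 0.72 = 0.11
e_max - e_min = 0.83 - 0.59 = 0.24
Dr = 0.11 / 0.24 * 100
Dr = 45.83 %


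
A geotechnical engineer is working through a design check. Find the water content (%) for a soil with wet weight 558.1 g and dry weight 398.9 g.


Using w = (m_wet - m_dry) / m_dry * 100
m_wet - m_dry = 558.1 - 398.9 = 159.2 g
w = 159.2 / 398.9 * 100
w = 39.91 %


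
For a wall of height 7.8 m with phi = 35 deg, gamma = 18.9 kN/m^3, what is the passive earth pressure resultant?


Compute passive earth pressure coefficient:
Kp = tan^2(45 + phi/2) = tan^2(62.5) = 3.690172
Compute passive force:
Pp = 0.5 * Kp * gamma * H^2
Pp = 0.5 * 3.690172 * 18.9 * 7.8^2
Pp = 2121.62 kN/m


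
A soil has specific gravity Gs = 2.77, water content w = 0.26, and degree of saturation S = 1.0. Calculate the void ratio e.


Using the relation e = Gs * w / S
e = 2.77 * 0.26 / 1.0
e = 0.7202


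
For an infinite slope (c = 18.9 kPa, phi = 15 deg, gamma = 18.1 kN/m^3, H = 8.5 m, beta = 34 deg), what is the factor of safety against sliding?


Using Fs = c / (gamma*H*sin(beta)*cos(beta)) + tan(phi)/tan(beta)
Cohesion contribution = 18.9 / (18.1*8.5*sin(34)*cos(34))
Cohesion contribution = 0.264989
Friction contribution = tan(15)/tan(34) = 0.397251
Fs = 0.264989 + 0.397251
Fs = 0.662


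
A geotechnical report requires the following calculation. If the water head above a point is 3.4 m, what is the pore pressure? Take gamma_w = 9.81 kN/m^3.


Result: 33.35 kPa

Derivation:
Using u = gamma_w * h_w
u = 9.81 * 3.4
u = 33.35 kPa


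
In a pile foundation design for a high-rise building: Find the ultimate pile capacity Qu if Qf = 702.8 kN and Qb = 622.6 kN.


Using Qu = Qf + Qb
Qu = 702.8 + 622.6
Qu = 1325.4 kN


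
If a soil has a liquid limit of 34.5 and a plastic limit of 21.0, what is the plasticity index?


Using PI = LL - PL
PI = 34.5 - 21.0
PI = 13.5


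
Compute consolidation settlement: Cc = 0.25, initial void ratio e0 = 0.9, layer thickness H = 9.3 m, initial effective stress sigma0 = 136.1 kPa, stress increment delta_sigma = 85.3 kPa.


Using Sc = Cc * H / (1 + e0) * log10((sigma0 + delta_sigma) / sigma0)
Stress ratio = (136.1 + 85.3) / 136.1 = 1.62675
log10(1.62675) = 0.211319
Cc * H / (1 + e0) = 0.25 * 9.3 / (1 + 0.9) = 1.22368
Sc = 1.22368 * 0.211319
Sc = 0.2586 m


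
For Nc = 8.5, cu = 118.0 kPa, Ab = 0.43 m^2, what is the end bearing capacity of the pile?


Using Qb = Nc * cu * Ab
Qb = 8.5 * 118.0 * 0.43
Qb = 431.29 kN


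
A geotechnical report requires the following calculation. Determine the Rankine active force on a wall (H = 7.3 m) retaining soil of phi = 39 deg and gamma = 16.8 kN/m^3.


Compute active earth pressure coefficient:
Ka = tan^2(45 - phi/2) = tan^2(25.5) = 0.227506
Compute active force:
Pa = 0.5 * Ka * gamma * H^2
Pa = 0.5 * 0.227506 * 16.8 * 7.3^2
Pa = 101.84 kN/m


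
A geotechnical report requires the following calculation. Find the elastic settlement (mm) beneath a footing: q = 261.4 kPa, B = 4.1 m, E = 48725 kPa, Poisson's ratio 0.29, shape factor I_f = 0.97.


Result: 19.541 mm

Derivation:
Using Se = q * B * (1 - nu^2) * I_f / E
1 - nu^2 = 1 - 0.29^2 = 0.9159
Se = 261.4 * 4.1 * 0.9159 * 0.97 / 48725
Se = 0.019541 m
Convert to mm: Se = 0.019541 * 1000 = 19.541 mm


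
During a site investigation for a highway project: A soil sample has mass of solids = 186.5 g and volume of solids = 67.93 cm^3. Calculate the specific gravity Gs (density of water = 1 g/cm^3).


Result: 2.745

Derivation:
Using Gs = m_s / (V_s * rho_w)
Since rho_w = 1 g/cm^3:
Gs = 186.5 / 67.93
Gs = 2.745


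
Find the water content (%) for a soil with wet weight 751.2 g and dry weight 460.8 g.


Using w = (m_wet - m_dry) / m_dry * 100
m_wet - m_dry = 751.2 - 460.8 = 290.4 g
w = 290.4 / 460.8 * 100
w = 63.02 %


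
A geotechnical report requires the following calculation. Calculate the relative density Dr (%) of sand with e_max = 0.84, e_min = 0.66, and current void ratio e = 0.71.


Using Dr = (e_max - e) / (e_max - e_min) * 100
e_max - e = 0.84 - 0.71 = 0.13
e_max - e_min = 0.84 - 0.66 = 0.18
Dr = 0.13 / 0.18 * 100
Dr = 72.22 %


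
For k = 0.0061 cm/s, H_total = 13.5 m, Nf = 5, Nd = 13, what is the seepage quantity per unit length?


Result: 0.0003167 m^3/s per m

Derivation:
Convert k to m/s for unit consistency with H:
k = 0.0061 cm/s = 0.0061 / 100 m/s = 6.1e-05 m/s
Using q = k * H * Nf / Nd
Nf / Nd = 5 / 13 = 0.3846
q = 6.1e-05 * 13.5 * 0.3846
q = 0.0003167 m^3/s per m


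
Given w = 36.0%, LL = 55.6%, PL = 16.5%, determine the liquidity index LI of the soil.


First compute the plasticity index:
PI = LL - PL = 55.6 - 16.5 = 39.1
Then compute the liquidity index:
LI = (w - PL) / PI
LI = (36.0 - 16.5) / 39.1
LI = 0.499


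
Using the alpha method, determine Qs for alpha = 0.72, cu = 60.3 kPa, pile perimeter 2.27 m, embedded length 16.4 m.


Using Qs = alpha * cu * perimeter * L
Qs = 0.72 * 60.3 * 2.27 * 16.4
Qs = 1616.29 kN


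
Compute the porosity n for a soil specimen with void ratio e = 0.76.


Using the relation n = e / (1 + e)
n = 0.76 / (1 + 0.76)
n = 0.76 / 1.76
n = 0.4318


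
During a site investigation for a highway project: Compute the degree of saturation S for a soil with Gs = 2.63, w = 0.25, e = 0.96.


Result: 0.6849

Derivation:
Using S = Gs * w / e
S = 2.63 * 0.25 / 0.96
S = 0.6849


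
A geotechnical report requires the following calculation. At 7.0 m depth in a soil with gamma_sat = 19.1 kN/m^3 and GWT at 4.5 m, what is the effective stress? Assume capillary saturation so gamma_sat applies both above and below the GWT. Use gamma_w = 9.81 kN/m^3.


Result: 109.18 kPa

Derivation:
Total stress = gamma_sat * depth
sigma = 19.1 * 7.0 = 133.7 kPa
Pore water pressure u = gamma_w * (depth - d_wt)
u = 9.81 * (7.0 - 4.5) = 24.525 kPa
Effective stress = sigma - u
sigma' = 133.7 - 24.525 = 109.18 kPa


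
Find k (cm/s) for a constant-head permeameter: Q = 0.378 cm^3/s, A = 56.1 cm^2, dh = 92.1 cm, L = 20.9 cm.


Compute hydraulic gradient:
i = dh / L = 92.1 / 20.9 = 4.4067
Then apply Darcy's law:
k = Q / (A * i)
k = 0.378 / (56.1 * 4.4067)
k = 0.378 / 247.216
k = 0.001529 cm/s


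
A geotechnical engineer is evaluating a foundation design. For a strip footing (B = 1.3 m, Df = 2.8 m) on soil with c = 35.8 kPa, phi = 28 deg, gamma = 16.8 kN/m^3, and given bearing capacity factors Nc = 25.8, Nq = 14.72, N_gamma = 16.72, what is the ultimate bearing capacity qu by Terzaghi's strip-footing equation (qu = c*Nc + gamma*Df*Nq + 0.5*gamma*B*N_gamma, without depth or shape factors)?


Compute qu = c*Nc + gamma*Df*Nq + 0.5*gamma*B*N_gamma
Term 1: 35.8 * 25.8 = 923.64
Term 2: 16.8 * 2.8 * 14.72 = 692.4288
Term 3: 0.5 * 16.8 * 1.3 * 16.72 = 182.5824
qu = 923.64 + 692.4288 + 182.5824
qu = 1798.65 kPa


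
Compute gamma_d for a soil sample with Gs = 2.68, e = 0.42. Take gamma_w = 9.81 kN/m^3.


Result: 18.515 kN/m^3

Derivation:
Using gamma_d = Gs * gamma_w / (1 + e)
gamma_d = 2.68 * 9.81 / (1 + 0.42)
gamma_d = 2.68 * 9.81 / 1.42
gamma_d = 18.515 kN/m^3


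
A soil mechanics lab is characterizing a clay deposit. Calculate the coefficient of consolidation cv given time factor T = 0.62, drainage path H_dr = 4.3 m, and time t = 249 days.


Using cv = T * H_dr^2 / t
H_dr^2 = 4.3^2 = 18.49
cv = 0.62 * 18.49 / 249
cv = 0.04604 m^2/day


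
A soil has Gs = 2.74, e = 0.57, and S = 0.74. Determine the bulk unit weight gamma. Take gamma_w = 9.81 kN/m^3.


Using gamma = gamma_w * (Gs + S*e) / (1 + e)
Numerator: Gs + S*e = 2.74 + 0.74*0.57 = 3.1618
Denominator: 1 + e = 1 + 0.57 = 1.57
gamma = 9.81 * 3.1618 / 1.57
gamma = 19.756 kN/m^3


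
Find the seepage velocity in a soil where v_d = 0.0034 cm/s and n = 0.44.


Result: 0.00773 cm/s

Derivation:
Using v_s = v_d / n
v_s = 0.0034 / 0.44
v_s = 0.00773 cm/s


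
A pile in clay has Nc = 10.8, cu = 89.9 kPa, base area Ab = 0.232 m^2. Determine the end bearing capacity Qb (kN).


Result: 225.25 kN

Derivation:
Using Qb = Nc * cu * Ab
Qb = 10.8 * 89.9 * 0.232
Qb = 225.25 kN


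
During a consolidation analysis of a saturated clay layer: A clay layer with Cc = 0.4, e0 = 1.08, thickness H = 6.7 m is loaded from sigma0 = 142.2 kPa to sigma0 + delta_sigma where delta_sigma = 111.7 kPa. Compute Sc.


Using Sc = Cc * H / (1 + e0) * log10((sigma0 + delta_sigma) / sigma0)
Stress ratio = (142.2 + 111.7) / 142.2 = 1.78551
log10(1.78551) = 0.251763
Cc * H / (1 + e0) = 0.4 * 6.7 / (1 + 1.08) = 1.28846
Sc = 1.28846 * 0.251763
Sc = 0.3244 m


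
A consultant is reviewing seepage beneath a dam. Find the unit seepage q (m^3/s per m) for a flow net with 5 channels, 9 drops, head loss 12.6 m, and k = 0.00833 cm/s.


Convert k to m/s for unit consistency with H:
k = 0.00833 cm/s = 0.00833 / 100 m/s = 8.33e-05 m/s
Using q = k * H * Nf / Nd
Nf / Nd = 5 / 9 = 0.5556
q = 8.33e-05 * 12.6 * 0.5556
q = 0.0005831 m^3/s per m


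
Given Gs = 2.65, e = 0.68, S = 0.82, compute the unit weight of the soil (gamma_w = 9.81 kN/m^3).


Using gamma = gamma_w * (Gs + S*e) / (1 + e)
Numerator: Gs + S*e = 2.65 + 0.82*0.68 = 3.2076
Denominator: 1 + e = 1 + 0.68 = 1.68
gamma = 9.81 * 3.2076 / 1.68
gamma = 18.73 kN/m^3


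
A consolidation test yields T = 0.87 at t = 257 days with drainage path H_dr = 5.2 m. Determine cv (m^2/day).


Result: 0.09154 m^2/day

Derivation:
Using cv = T * H_dr^2 / t
H_dr^2 = 5.2^2 = 27.04
cv = 0.87 * 27.04 / 257
cv = 0.09154 m^2/day


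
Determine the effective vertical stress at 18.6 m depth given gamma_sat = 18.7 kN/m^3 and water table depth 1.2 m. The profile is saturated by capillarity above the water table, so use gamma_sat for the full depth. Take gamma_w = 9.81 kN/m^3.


Total stress = gamma_sat * depth
sigma = 18.7 * 18.6 = 347.82 kPa
Pore water pressure u = gamma_w * (depth - d_wt)
u = 9.81 * (18.6 - 1.2) = 170.694 kPa
Effective stress = sigma - u
sigma' = 347.82 - 170.694 = 177.13 kPa


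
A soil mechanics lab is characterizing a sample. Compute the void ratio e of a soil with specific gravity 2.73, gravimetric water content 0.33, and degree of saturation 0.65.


Using the relation e = Gs * w / S
e = 2.73 * 0.33 / 0.65
e = 1.386


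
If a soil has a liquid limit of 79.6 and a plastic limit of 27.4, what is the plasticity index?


Using PI = LL - PL
PI = 79.6 - 27.4
PI = 52.2


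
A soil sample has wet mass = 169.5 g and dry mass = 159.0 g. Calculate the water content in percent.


Result: 6.6 %

Derivation:
Using w = (m_wet - m_dry) / m_dry * 100
m_wet - m_dry = 169.5 - 159.0 = 10.5 g
w = 10.5 / 159.0 * 100
w = 6.6 %


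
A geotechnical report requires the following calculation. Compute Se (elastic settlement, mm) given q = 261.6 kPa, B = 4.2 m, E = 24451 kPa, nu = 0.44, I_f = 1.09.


Using Se = q * B * (1 - nu^2) * I_f / E
1 - nu^2 = 1 - 0.44^2 = 0.8064
Se = 261.6 * 4.2 * 0.8064 * 1.09 / 24451
Se = 0.039497 m
Convert to mm: Se = 0.039497 * 1000 = 39.497 mm


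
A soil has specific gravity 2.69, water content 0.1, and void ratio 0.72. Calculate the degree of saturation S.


Result: 0.3736

Derivation:
Using S = Gs * w / e
S = 2.69 * 0.1 / 0.72
S = 0.3736


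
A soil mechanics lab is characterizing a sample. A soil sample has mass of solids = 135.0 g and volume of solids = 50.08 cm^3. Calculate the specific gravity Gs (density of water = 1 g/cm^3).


Using Gs = m_s / (V_s * rho_w)
Since rho_w = 1 g/cm^3:
Gs = 135.0 / 50.08
Gs = 2.696


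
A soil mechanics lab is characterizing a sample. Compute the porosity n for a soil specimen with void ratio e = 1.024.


Using the relation n = e / (1 + e)
n = 1.024 / (1 + 1.024)
n = 1.024 / 2.024
n = 0.5059


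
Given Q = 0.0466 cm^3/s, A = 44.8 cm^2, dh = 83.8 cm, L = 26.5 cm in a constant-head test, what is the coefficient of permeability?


Result: 0.000329 cm/s

Derivation:
Compute hydraulic gradient:
i = dh / L = 83.8 / 26.5 = 3.16226
Then apply Darcy's law:
k = Q / (A * i)
k = 0.0466 / (44.8 * 3.16226)
k = 0.0466 / 141.669
k = 0.000329 cm/s


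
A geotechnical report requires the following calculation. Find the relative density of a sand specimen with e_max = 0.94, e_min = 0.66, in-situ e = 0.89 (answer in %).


Using Dr = (e_max - e) / (e_max - e_min) * 100
e_max - e = 0.94 - 0.89 = 0.05
e_max - e_min = 0.94 - 0.66 = 0.28
Dr = 0.05 / 0.28 * 100
Dr = 17.86 %


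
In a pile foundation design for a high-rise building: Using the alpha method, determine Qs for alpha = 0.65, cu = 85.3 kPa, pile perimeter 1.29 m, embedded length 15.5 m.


Using Qs = alpha * cu * perimeter * L
Qs = 0.65 * 85.3 * 1.29 * 15.5
Qs = 1108.62 kN


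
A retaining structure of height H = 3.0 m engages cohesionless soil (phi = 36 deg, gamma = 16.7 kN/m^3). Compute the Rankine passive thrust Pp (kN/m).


Compute passive earth pressure coefficient:
Kp = tan^2(45 + phi/2) = tan^2(63.0) = 3.85184
Compute passive force:
Pp = 0.5 * Kp * gamma * H^2
Pp = 0.5 * 3.85184 * 16.7 * 3.0^2
Pp = 289.47 kN/m


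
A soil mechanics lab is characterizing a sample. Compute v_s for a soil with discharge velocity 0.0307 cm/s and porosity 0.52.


Using v_s = v_d / n
v_s = 0.0307 / 0.52
v_s = 0.05904 cm/s


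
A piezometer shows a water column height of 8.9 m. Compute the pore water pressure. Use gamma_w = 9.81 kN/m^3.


Using u = gamma_w * h_w
u = 9.81 * 8.9
u = 87.31 kPa


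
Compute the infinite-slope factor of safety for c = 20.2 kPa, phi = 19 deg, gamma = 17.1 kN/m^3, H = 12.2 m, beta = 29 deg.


Result: 0.85

Derivation:
Using Fs = c / (gamma*H*sin(beta)*cos(beta)) + tan(phi)/tan(beta)
Cohesion contribution = 20.2 / (17.1*12.2*sin(29)*cos(29))
Cohesion contribution = 0.228352
Friction contribution = tan(19)/tan(29) = 0.621183
Fs = 0.228352 + 0.621183
Fs = 0.85


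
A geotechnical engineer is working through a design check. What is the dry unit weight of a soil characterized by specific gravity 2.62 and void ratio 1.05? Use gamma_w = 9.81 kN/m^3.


Result: 12.538 kN/m^3

Derivation:
Using gamma_d = Gs * gamma_w / (1 + e)
gamma_d = 2.62 * 9.81 / (1 + 1.05)
gamma_d = 2.62 * 9.81 / 2.05
gamma_d = 12.538 kN/m^3


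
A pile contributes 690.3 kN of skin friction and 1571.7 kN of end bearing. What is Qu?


Result: 2262.0 kN

Derivation:
Using Qu = Qf + Qb
Qu = 690.3 + 1571.7
Qu = 2262.0 kN


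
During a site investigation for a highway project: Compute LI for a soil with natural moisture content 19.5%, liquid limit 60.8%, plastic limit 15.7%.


Result: 0.084

Derivation:
First compute the plasticity index:
PI = LL - PL = 60.8 - 15.7 = 45.1
Then compute the liquidity index:
LI = (w - PL) / PI
LI = (19.5 - 15.7) / 45.1
LI = 0.084


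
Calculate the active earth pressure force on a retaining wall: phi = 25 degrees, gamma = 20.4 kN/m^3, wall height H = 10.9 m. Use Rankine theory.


Compute active earth pressure coefficient:
Ka = tan^2(45 - phi/2) = tan^2(32.5) = 0.405859
Compute active force:
Pa = 0.5 * Ka * gamma * H^2
Pa = 0.5 * 0.405859 * 20.4 * 10.9^2
Pa = 491.84 kN/m


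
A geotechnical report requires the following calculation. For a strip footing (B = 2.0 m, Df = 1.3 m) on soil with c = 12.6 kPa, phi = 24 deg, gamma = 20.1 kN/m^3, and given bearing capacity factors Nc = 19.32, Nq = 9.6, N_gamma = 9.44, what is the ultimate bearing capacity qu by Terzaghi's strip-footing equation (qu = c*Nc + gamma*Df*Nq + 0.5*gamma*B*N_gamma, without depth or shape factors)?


Result: 684.02 kPa

Derivation:
Compute qu = c*Nc + gamma*Df*Nq + 0.5*gamma*B*N_gamma
Term 1: 12.6 * 19.32 = 243.432
Term 2: 20.1 * 1.3 * 9.6 = 250.848
Term 3: 0.5 * 20.1 * 2.0 * 9.44 = 189.744
qu = 243.432 + 250.848 + 189.744
qu = 684.02 kPa


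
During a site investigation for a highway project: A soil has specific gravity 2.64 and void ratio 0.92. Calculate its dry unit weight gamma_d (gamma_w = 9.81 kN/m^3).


Using gamma_d = Gs * gamma_w / (1 + e)
gamma_d = 2.64 * 9.81 / (1 + 0.92)
gamma_d = 2.64 * 9.81 / 1.92
gamma_d = 13.489 kN/m^3


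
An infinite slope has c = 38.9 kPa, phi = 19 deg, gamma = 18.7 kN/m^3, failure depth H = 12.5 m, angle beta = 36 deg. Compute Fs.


Using Fs = c / (gamma*H*sin(beta)*cos(beta)) + tan(phi)/tan(beta)
Cohesion contribution = 38.9 / (18.7*12.5*sin(36)*cos(36))
Cohesion contribution = 0.349963
Friction contribution = tan(19)/tan(36) = 0.473926
Fs = 0.349963 + 0.473926
Fs = 0.824


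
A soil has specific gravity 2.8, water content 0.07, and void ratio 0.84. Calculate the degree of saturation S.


Using S = Gs * w / e
S = 2.8 * 0.07 / 0.84
S = 0.2333


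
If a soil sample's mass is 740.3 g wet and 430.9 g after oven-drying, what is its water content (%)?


Using w = (m_wet - m_dry) / m_dry * 100
m_wet - m_dry = 740.3 - 430.9 = 309.4 g
w = 309.4 / 430.9 * 100
w = 71.8 %


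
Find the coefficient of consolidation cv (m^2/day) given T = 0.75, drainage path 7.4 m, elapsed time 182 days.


Using cv = T * H_dr^2 / t
H_dr^2 = 7.4^2 = 54.76
cv = 0.75 * 54.76 / 182
cv = 0.22566 m^2/day


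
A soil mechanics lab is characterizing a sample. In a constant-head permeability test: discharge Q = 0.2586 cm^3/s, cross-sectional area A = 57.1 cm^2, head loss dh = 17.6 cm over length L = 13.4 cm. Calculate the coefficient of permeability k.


Compute hydraulic gradient:
i = dh / L = 17.6 / 13.4 = 1.31343
Then apply Darcy's law:
k = Q / (A * i)
k = 0.2586 / (57.1 * 1.31343)
k = 0.2586 / 74.997
k = 0.003448 cm/s


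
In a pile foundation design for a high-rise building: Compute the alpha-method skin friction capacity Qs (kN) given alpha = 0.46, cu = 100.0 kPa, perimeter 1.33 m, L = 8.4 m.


Using Qs = alpha * cu * perimeter * L
Qs = 0.46 * 100.0 * 1.33 * 8.4
Qs = 513.91 kN


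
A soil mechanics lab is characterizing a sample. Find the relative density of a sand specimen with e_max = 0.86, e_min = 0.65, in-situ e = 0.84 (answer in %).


Using Dr = (e_max - e) / (e_max - e_min) * 100
e_max - e = 0.86 - 0.84 = 0.02
e_max - e_min = 0.86 - 0.65 = 0.21
Dr = 0.02 / 0.21 * 100
Dr = 9.52 %


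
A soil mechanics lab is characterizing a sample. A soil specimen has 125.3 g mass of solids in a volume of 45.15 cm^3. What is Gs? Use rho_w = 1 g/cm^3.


Result: 2.775

Derivation:
Using Gs = m_s / (V_s * rho_w)
Since rho_w = 1 g/cm^3:
Gs = 125.3 / 45.15
Gs = 2.775


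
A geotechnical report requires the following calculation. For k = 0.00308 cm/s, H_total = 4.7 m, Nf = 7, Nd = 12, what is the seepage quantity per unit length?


Convert k to m/s for unit consistency with H:
k = 0.00308 cm/s = 0.00308 / 100 m/s = 3.08e-05 m/s
Using q = k * H * Nf / Nd
Nf / Nd = 7 / 12 = 0.5833
q = 3.08e-05 * 4.7 * 0.5833
q = 8.444e-05 m^3/s per m


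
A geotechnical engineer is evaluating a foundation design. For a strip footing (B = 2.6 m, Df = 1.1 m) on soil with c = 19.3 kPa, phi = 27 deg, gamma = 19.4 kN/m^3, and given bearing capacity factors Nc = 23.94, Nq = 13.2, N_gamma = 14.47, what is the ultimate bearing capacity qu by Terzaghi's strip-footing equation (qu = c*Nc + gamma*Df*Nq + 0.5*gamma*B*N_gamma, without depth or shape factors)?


Result: 1108.66 kPa

Derivation:
Compute qu = c*Nc + gamma*Df*Nq + 0.5*gamma*B*N_gamma
Term 1: 19.3 * 23.94 = 462.042
Term 2: 19.4 * 1.1 * 13.2 = 281.688
Term 3: 0.5 * 19.4 * 2.6 * 14.47 = 364.9334
qu = 462.042 + 281.688 + 364.9334
qu = 1108.66 kPa


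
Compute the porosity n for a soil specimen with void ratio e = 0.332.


Using the relation n = e / (1 + e)
n = 0.332 / (1 + 0.332)
n = 0.332 / 1.332
n = 0.2492


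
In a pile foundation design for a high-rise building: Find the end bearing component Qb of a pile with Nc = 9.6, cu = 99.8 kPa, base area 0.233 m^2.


Using Qb = Nc * cu * Ab
Qb = 9.6 * 99.8 * 0.233
Qb = 223.23 kN


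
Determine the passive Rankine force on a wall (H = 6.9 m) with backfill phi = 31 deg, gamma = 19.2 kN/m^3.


Compute passive earth pressure coefficient:
Kp = tan^2(45 + phi/2) = tan^2(60.5) = 3.124035
Compute passive force:
Pp = 0.5 * Kp * gamma * H^2
Pp = 0.5 * 3.124035 * 19.2 * 6.9^2
Pp = 1427.86 kN/m


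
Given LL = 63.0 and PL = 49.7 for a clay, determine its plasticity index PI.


Result: 13.3

Derivation:
Using PI = LL - PL
PI = 63.0 - 49.7
PI = 13.3


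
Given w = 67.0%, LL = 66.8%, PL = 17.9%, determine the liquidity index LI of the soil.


Result: 1.004

Derivation:
First compute the plasticity index:
PI = LL - PL = 66.8 - 17.9 = 48.9
Then compute the liquidity index:
LI = (w - PL) / PI
LI = (67.0 - 17.9) / 48.9
LI = 1.004


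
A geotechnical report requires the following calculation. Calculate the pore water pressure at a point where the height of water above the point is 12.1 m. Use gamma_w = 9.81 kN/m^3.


Using u = gamma_w * h_w
u = 9.81 * 12.1
u = 118.7 kPa


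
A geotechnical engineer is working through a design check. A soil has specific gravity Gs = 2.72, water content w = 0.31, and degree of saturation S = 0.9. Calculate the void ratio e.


Using the relation e = Gs * w / S
e = 2.72 * 0.31 / 0.9
e = 0.9369


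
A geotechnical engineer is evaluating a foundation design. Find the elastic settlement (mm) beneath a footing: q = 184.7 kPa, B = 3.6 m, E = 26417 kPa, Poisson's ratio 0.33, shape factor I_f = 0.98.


Using Se = q * B * (1 - nu^2) * I_f / E
1 - nu^2 = 1 - 0.33^2 = 0.8911
Se = 184.7 * 3.6 * 0.8911 * 0.98 / 26417
Se = 0.021981 m
Convert to mm: Se = 0.021981 * 1000 = 21.981 mm


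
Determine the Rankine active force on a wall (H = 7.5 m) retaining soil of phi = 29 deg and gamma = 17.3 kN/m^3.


Compute active earth pressure coefficient:
Ka = tan^2(45 - phi/2) = tan^2(30.5) = 0.346974
Compute active force:
Pa = 0.5 * Ka * gamma * H^2
Pa = 0.5 * 0.346974 * 17.3 * 7.5^2
Pa = 168.82 kN/m


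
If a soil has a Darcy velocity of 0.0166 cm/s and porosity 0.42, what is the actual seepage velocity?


Result: 0.03952 cm/s

Derivation:
Using v_s = v_d / n
v_s = 0.0166 / 0.42
v_s = 0.03952 cm/s


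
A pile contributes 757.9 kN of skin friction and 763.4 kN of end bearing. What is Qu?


Result: 1521.3 kN

Derivation:
Using Qu = Qf + Qb
Qu = 757.9 + 763.4
Qu = 1521.3 kN


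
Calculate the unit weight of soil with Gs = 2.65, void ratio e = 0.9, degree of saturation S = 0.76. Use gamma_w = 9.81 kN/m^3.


Result: 17.214 kN/m^3

Derivation:
Using gamma = gamma_w * (Gs + S*e) / (1 + e)
Numerator: Gs + S*e = 2.65 + 0.76*0.9 = 3.334
Denominator: 1 + e = 1 + 0.9 = 1.9
gamma = 9.81 * 3.334 / 1.9
gamma = 17.214 kN/m^3


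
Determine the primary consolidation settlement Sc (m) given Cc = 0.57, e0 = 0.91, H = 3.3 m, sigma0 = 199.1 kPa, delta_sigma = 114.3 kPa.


Result: 0.194 m

Derivation:
Using Sc = Cc * H / (1 + e0) * log10((sigma0 + delta_sigma) / sigma0)
Stress ratio = (199.1 + 114.3) / 199.1 = 1.57408
log10(1.57408) = 0.197028
Cc * H / (1 + e0) = 0.57 * 3.3 / (1 + 0.91) = 0.984817
Sc = 0.984817 * 0.197028
Sc = 0.194 m


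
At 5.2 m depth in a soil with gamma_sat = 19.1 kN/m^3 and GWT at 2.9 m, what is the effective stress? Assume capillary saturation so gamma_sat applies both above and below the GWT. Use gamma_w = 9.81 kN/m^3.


Total stress = gamma_sat * depth
sigma = 19.1 * 5.2 = 99.32 kPa
Pore water pressure u = gamma_w * (depth - d_wt)
u = 9.81 * (5.2 - 2.9) = 22.563 kPa
Effective stress = sigma - u
sigma' = 99.32 - 22.563 = 76.76 kPa


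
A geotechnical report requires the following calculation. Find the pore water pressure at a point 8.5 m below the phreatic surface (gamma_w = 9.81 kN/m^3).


Using u = gamma_w * h_w
u = 9.81 * 8.5
u = 83.39 kPa


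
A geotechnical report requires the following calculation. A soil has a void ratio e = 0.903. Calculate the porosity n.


Result: 0.4745

Derivation:
Using the relation n = e / (1 + e)
n = 0.903 / (1 + 0.903)
n = 0.903 / 1.903
n = 0.4745


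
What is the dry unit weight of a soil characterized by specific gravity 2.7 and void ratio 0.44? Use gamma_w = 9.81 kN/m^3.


Using gamma_d = Gs * gamma_w / (1 + e)
gamma_d = 2.7 * 9.81 / (1 + 0.44)
gamma_d = 2.7 * 9.81 / 1.44
gamma_d = 18.394 kN/m^3


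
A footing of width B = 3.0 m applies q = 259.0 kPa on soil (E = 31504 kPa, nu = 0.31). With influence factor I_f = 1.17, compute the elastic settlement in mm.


Using Se = q * B * (1 - nu^2) * I_f / E
1 - nu^2 = 1 - 0.31^2 = 0.9039
Se = 259.0 * 3.0 * 0.9039 * 1.17 / 31504
Se = 0.026083 m
Convert to mm: Se = 0.026083 * 1000 = 26.083 mm


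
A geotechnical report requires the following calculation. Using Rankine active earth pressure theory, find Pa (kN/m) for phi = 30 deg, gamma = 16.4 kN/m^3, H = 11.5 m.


Compute active earth pressure coefficient:
Ka = tan^2(45 - phi/2) = tan^2(30.0) = 0.333333
Compute active force:
Pa = 0.5 * Ka * gamma * H^2
Pa = 0.5 * 0.333333 * 16.4 * 11.5^2
Pa = 361.48 kN/m


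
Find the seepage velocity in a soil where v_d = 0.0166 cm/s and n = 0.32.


Using v_s = v_d / n
v_s = 0.0166 / 0.32
v_s = 0.05187 cm/s


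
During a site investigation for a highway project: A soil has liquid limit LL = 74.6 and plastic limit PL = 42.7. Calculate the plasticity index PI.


Using PI = LL - PL
PI = 74.6 - 42.7
PI = 31.9


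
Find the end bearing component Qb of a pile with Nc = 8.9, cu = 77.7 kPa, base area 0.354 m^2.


Using Qb = Nc * cu * Ab
Qb = 8.9 * 77.7 * 0.354
Qb = 244.8 kN


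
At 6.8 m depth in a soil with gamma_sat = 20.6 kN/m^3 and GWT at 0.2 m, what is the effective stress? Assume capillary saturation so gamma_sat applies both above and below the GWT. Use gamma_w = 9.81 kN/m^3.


Total stress = gamma_sat * depth
sigma = 20.6 * 6.8 = 140.08 kPa
Pore water pressure u = gamma_w * (depth - d_wt)
u = 9.81 * (6.8 - 0.2) = 64.746 kPa
Effective stress = sigma - u
sigma' = 140.08 - 64.746 = 75.33 kPa


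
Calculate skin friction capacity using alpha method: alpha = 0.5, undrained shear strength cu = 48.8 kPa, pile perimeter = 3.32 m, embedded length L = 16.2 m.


Using Qs = alpha * cu * perimeter * L
Qs = 0.5 * 48.8 * 3.32 * 16.2
Qs = 1312.33 kN


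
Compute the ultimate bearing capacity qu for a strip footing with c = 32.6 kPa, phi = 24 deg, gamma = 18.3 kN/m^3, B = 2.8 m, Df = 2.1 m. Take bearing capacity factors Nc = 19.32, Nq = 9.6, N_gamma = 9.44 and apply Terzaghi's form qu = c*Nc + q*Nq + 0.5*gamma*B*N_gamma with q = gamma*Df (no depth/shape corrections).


Result: 1240.61 kPa

Derivation:
Compute qu = c*Nc + gamma*Df*Nq + 0.5*gamma*B*N_gamma
Term 1: 32.6 * 19.32 = 629.832
Term 2: 18.3 * 2.1 * 9.6 = 368.928
Term 3: 0.5 * 18.3 * 2.8 * 9.44 = 241.8528
qu = 629.832 + 368.928 + 241.8528
qu = 1240.61 kPa


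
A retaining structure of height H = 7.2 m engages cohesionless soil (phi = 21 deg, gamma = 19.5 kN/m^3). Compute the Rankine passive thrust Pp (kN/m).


Result: 1070.04 kN/m

Derivation:
Compute passive earth pressure coefficient:
Kp = tan^2(45 + phi/2) = tan^2(55.5) = 2.117051
Compute passive force:
Pp = 0.5 * Kp * gamma * H^2
Pp = 0.5 * 2.117051 * 19.5 * 7.2^2
Pp = 1070.04 kN/m


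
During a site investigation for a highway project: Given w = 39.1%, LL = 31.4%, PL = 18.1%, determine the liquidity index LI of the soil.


First compute the plasticity index:
PI = LL - PL = 31.4 - 18.1 = 13.3
Then compute the liquidity index:
LI = (w - PL) / PI
LI = (39.1 - 18.1) / 13.3
LI = 1.579


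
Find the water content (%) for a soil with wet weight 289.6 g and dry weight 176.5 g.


Result: 64.08 %

Derivation:
Using w = (m_wet - m_dry) / m_dry * 100
m_wet - m_dry = 289.6 - 176.5 = 113.1 g
w = 113.1 / 176.5 * 100
w = 64.08 %


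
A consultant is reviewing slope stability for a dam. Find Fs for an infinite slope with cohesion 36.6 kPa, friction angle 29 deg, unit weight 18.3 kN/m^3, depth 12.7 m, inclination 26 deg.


Using Fs = c / (gamma*H*sin(beta)*cos(beta)) + tan(phi)/tan(beta)
Cohesion contribution = 36.6 / (18.3*12.7*sin(26)*cos(26))
Cohesion contribution = 0.399691
Friction contribution = tan(29)/tan(26) = 1.1365
Fs = 0.399691 + 1.1365
Fs = 1.536


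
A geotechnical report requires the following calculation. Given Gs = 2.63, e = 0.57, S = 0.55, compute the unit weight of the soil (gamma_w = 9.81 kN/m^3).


Result: 18.392 kN/m^3

Derivation:
Using gamma = gamma_w * (Gs + S*e) / (1 + e)
Numerator: Gs + S*e = 2.63 + 0.55*0.57 = 2.9435
Denominator: 1 + e = 1 + 0.57 = 1.57
gamma = 9.81 * 2.9435 / 1.57
gamma = 18.392 kN/m^3


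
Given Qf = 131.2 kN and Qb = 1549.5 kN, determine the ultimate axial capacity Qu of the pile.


Using Qu = Qf + Qb
Qu = 131.2 + 1549.5
Qu = 1680.7 kN


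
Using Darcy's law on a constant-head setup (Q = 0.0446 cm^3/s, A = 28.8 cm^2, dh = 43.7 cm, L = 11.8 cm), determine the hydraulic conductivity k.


Compute hydraulic gradient:
i = dh / L = 43.7 / 11.8 = 3.70339
Then apply Darcy's law:
k = Q / (A * i)
k = 0.0446 / (28.8 * 3.70339)
k = 0.0446 / 106.658
k = 0.000418 cm/s


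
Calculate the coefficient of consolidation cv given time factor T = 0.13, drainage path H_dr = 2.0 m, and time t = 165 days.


Using cv = T * H_dr^2 / t
H_dr^2 = 2.0^2 = 4.0
cv = 0.13 * 4.0 / 165
cv = 0.00315 m^2/day


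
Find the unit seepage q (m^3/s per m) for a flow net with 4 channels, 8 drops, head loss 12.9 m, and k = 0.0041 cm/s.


Result: 0.0002645 m^3/s per m

Derivation:
Convert k to m/s for unit consistency with H:
k = 0.0041 cm/s = 0.0041 / 100 m/s = 4.1e-05 m/s
Using q = k * H * Nf / Nd
Nf / Nd = 4 / 8 = 0.5
q = 4.1e-05 * 12.9 * 0.5
q = 0.0002645 m^3/s per m


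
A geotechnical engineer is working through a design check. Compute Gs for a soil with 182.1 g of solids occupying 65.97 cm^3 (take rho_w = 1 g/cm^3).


Result: 2.76

Derivation:
Using Gs = m_s / (V_s * rho_w)
Since rho_w = 1 g/cm^3:
Gs = 182.1 / 65.97
Gs = 2.76


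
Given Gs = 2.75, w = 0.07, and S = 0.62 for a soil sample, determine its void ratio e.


Using the relation e = Gs * w / S
e = 2.75 * 0.07 / 0.62
e = 0.3105


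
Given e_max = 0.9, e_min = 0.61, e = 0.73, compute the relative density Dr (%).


Using Dr = (e_max - e) / (e_max - e_min) * 100
e_max - e = 0.9 - 0.73 = 0.17
e_max - e_min = 0.9 - 0.61 = 0.29
Dr = 0.17 / 0.29 * 100
Dr = 58.62 %


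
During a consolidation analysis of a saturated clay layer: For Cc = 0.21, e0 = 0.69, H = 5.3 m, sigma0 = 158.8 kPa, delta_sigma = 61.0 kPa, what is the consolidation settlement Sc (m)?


Result: 0.093 m

Derivation:
Using Sc = Cc * H / (1 + e0) * log10((sigma0 + delta_sigma) / sigma0)
Stress ratio = (158.8 + 61.0) / 158.8 = 1.38413
log10(1.38413) = 0.141177
Cc * H / (1 + e0) = 0.21 * 5.3 / (1 + 0.69) = 0.65858
Sc = 0.65858 * 0.141177
Sc = 0.093 m


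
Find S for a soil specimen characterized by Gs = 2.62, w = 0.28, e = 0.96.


Using S = Gs * w / e
S = 2.62 * 0.28 / 0.96
S = 0.7642


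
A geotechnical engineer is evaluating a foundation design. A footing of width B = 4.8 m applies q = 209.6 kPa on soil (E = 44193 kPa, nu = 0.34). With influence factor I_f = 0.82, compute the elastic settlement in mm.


Result: 16.51 mm

Derivation:
Using Se = q * B * (1 - nu^2) * I_f / E
1 - nu^2 = 1 - 0.34^2 = 0.8844
Se = 209.6 * 4.8 * 0.8844 * 0.82 / 44193
Se = 0.016510 m
Convert to mm: Se = 0.016510 * 1000 = 16.51 mm
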